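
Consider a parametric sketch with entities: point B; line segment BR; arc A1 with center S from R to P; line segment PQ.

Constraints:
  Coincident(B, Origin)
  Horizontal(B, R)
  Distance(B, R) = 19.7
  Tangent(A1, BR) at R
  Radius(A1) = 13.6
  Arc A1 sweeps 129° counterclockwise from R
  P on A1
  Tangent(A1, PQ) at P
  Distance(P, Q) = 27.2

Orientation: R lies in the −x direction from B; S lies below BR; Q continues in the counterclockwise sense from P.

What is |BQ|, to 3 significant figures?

45.3

On A1, R sits at bearing 90° from S; a 129° counterclockwise sweep puts P at bearing 219°, so P = S + 13.6·(cos 219°, sin 219°) = (-30.3, -22.2). The tangent condition forces SP to be normal to PQ, so PQ runs along (−sin 219°, cos 219°); with |PQ| = 27.2, Q = (-13.2, -43.3). Then |BQ| = |Q − B| = 45.3.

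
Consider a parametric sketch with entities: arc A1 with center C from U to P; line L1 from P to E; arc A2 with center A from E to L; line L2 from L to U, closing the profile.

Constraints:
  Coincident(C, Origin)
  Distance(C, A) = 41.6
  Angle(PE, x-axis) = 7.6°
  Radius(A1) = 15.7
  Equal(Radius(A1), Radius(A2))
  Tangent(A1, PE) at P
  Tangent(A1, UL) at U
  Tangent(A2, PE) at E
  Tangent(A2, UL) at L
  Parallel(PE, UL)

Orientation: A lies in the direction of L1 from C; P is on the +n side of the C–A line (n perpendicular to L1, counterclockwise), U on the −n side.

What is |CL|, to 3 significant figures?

44.5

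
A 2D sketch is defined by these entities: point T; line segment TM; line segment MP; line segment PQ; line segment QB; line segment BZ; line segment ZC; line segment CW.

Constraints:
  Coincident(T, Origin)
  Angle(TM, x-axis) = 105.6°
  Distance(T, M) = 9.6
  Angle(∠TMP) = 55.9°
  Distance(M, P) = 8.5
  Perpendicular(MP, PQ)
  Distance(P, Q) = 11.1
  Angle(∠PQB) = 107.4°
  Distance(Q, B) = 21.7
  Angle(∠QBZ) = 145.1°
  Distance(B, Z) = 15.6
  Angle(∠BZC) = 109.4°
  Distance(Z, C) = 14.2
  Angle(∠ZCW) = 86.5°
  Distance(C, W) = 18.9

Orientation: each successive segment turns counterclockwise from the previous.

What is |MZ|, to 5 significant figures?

29.999

T is at the origin; TM runs at 105.6° with length 9.6, so M = (-2.5816, 9.2464). ∠TMP = 55.9° gives MP at -130.30° from the x-axis; with |MP| = 8.5, P = (-8.0793, 2.7637). The perpendicularity gives PQ at right angles to MP, so PQ runs at -40.300°; with |PQ| = 11.1, Q = (0.38628, -4.4157). ∠PQB = 107.4° gives QB at 32.300° from the x-axis; with |QB| = 21.7, B = (18.728, 7.1798). ∠QBZ = 145.1° gives BZ at 67.200° from the x-axis; with |BZ| = 15.6, Z = (24.774, 21.561). Then |MZ| = |Z − M| = 29.999.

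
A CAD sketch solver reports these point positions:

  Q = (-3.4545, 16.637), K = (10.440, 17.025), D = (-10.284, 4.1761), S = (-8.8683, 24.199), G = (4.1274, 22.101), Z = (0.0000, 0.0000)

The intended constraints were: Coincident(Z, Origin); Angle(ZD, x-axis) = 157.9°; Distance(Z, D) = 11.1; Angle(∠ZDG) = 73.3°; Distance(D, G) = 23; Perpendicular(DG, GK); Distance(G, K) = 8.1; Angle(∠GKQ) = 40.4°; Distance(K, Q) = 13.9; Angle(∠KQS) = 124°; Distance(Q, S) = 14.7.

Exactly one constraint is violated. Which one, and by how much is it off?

Distance(Q, S) = 14.7 — off by 5.40.

Z = (0.00, 0.00) ✓; ZD at 157.9° ✓; |ZD| = 11.10 ✓; ∠ZDG = 73.30° ✓; |DG| = 23.00 ✓; ∠(DG, GK) = 90.00° ✓; |GK| = 8.100 ✓; ∠GKQ = 40.40° ✓; |KQ| = 13.90 ✓; ∠KQS = 124.0° ✓; |QS| = 9.300 ✗.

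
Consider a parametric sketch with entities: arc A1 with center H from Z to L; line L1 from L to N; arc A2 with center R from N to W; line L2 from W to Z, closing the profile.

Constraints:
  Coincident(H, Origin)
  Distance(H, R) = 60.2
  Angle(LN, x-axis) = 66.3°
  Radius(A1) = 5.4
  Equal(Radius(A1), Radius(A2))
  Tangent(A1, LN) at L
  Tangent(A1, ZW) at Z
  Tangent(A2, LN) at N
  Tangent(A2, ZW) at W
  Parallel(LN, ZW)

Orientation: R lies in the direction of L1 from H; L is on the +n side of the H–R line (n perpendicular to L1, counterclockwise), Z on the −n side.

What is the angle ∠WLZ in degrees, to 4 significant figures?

79.83°

The slot axis is L1's direction at 66.3°, so u = (cos 66.3°, sin 66.3°) = (0.4019, 0.9157) and n = (−sin 66.3°, cos 66.3°) = (-0.9157, 0.4019). H is at the origin and R lies 60.2 along u from H, so R = 60.2·u = (24.20, 55.12). Tangency of A1 to both parallel lines with radius 5.4 puts L and Z at H ± 5.4·n: L = (-4.945, 2.171), Z = (4.945, -2.171). Equal radii place N and W the same way about R: N = R + 5.4·n = (19.25, 57.29), W = R − 5.4·n = (29.14, 52.95). Then cos ∠WLZ = LW·LZ / (|LW||LZ|), giving 79.83°.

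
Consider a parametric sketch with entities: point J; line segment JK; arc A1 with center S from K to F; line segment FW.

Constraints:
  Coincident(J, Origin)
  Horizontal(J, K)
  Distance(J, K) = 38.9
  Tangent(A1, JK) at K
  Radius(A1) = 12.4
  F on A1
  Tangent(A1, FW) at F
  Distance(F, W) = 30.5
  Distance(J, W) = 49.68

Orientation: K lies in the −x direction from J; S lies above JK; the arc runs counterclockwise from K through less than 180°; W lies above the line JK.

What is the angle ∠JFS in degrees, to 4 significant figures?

157.1°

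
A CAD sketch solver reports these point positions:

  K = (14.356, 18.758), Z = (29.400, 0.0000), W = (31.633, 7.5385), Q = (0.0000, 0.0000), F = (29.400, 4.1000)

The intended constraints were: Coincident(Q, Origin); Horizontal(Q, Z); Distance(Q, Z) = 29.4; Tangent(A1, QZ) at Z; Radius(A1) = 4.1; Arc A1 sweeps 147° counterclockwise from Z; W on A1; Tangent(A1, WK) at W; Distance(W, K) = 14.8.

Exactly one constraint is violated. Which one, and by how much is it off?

Distance(W, K) = 14.8 — off by 5.80.

Q = (0.00, 0.00) ✓; Q.y = 0.00, Z.y = 0.00 ✓; |QZ| = 29.40 ✓; ∠(FZ, ZQ) = 90.00° ✓; |FZ| = 4.100 ✓; bearing(F→W) − bearing(F→Z) = 147.0° ✓; |FW| = 4.100 ✓; ∠(FW, WK) = 90.00° ✓; |WK| = 20.60 ✗.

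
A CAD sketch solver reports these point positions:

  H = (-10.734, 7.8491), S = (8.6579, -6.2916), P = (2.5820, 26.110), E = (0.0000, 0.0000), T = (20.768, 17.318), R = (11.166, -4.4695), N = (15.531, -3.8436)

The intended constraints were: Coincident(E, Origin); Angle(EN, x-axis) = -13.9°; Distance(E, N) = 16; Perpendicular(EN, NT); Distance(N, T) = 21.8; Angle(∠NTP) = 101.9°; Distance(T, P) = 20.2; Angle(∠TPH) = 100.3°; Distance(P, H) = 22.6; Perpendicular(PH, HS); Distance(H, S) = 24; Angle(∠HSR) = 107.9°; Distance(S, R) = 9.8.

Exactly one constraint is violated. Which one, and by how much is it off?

Distance(S, R) = 9.8 — off by 6.70.

E = (0.00, 0.00) ✓; EN at -13.90° ✓; |EN| = 16.00 ✓; ∠(EN, NT) = 90.00° ✓; |NT| = 21.80 ✓; ∠NTP = 101.9° ✓; |TP| = 20.20 ✓; ∠TPH = 100.3° ✓; |PH| = 22.60 ✓; ∠(PH, HS) = 90.00° ✓; |HS| = 24.00 ✓; ∠HSR = 107.9° ✓; |SR| = 3.100 ✗.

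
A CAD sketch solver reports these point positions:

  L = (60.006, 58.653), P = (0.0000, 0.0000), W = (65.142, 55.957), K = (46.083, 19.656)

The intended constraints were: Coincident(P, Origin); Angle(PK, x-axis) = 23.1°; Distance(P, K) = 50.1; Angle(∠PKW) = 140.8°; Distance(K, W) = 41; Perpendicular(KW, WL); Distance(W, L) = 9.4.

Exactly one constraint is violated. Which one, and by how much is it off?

Distance(W, L) = 9.4 — off by 3.60.

P = (0.00, 0.00) ✓; PK at 23.10° ✓; |PK| = 50.10 ✓; ∠PKW = 140.8° ✓; |KW| = 41.00 ✓; ∠(KW, WL) = 90.00° ✓; |WL| = 5.801 ✗.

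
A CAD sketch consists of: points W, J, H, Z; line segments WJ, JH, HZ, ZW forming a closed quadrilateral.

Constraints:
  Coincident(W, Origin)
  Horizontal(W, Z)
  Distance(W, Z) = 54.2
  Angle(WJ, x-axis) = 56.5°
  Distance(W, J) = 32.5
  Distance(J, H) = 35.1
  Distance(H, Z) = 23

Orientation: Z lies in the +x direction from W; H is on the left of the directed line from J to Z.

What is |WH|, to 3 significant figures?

57.6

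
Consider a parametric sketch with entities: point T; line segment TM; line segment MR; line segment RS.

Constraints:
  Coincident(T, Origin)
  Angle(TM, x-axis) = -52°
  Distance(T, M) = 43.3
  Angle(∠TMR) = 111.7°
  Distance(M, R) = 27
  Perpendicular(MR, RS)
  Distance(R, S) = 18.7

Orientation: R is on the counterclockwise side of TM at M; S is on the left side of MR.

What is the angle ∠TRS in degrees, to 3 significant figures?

46.9°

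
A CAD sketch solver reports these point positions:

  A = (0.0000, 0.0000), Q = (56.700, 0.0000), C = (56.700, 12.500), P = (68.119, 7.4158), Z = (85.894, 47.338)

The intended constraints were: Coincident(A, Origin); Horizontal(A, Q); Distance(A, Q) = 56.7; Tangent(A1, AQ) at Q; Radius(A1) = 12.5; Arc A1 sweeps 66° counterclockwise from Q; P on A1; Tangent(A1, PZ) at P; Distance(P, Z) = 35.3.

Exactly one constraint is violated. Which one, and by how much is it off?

Distance(P, Z) = 35.3 — off by 8.40.

A = (0.00, 0.00) ✓; A.y = 0.00, Q.y = 0.00 ✓; |AQ| = 56.70 ✓; ∠(CQ, QA) = 90.00° ✓; |CQ| = 12.50 ✓; bearing(C→P) − bearing(C→Q) = 66.00° ✓; |CP| = 12.50 ✓; ∠(CP, PZ) = 90.00° ✓; |PZ| = 43.70 ✗.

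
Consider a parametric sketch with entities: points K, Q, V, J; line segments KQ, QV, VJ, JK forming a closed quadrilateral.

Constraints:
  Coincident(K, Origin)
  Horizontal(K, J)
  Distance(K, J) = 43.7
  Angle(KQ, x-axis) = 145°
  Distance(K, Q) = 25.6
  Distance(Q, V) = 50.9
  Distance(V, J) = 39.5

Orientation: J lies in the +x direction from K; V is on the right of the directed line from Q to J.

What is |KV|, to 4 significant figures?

26.84

Checks: |QV| = 50.90 ✓; |VJ| = 39.50 ✓.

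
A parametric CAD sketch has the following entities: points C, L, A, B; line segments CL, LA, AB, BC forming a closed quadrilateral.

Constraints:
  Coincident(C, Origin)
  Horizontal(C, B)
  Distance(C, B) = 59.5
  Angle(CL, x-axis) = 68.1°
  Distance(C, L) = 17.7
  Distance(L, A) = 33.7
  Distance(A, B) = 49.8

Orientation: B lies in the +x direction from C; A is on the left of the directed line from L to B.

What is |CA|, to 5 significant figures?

50.482

C is at the origin; C and B share the same y with |CB| = 59.5 and B in +x, so B = (59.5, 0). CL runs at 68.1° with |CL| = 17.7, so L = (6.6019, 16.423). A is determined by |LA| = 33.7 and |AB| = 49.8 together: it lies at the intersection of circle(L, 33.7) and circle(B, 49.8). With |LB| = 55.389, the foot of the radical line on LB is 15.559 from L and the perpendicular offset is √(33.7² − 15.559²) = 29.893. Taking the left-of-LB solution: A = (30.324, 40.359).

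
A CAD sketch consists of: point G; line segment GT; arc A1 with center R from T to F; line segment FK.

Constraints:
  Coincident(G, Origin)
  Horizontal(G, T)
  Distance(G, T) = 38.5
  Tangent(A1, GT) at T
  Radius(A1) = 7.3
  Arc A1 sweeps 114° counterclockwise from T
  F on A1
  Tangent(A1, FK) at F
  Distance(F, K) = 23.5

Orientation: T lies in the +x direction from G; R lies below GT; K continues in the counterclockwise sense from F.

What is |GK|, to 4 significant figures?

52.16

G is at the origin; G and T share the same y with |GT| = 38.5 and T on the +x side, so T = (38.50, 0.000). Since A1 is tangent to GT there, RT ⟂ GT, so R = T + (0, -7.3) = (38.50, -7.300). On A1, T sits at bearing 90° from R; a 114° counterclockwise sweep puts F at bearing 204°, so F = R + 7.3·(cos 204°, sin 204°) = (31.83, -10.27). Tangency of A1 to FK means the radius RF is perpendicular to FK, so FK runs along (−sin 204°, cos 204°); with |FK| = 23.5, K = (41.39, -31.74). Then |GK| = |K − G| = 52.16.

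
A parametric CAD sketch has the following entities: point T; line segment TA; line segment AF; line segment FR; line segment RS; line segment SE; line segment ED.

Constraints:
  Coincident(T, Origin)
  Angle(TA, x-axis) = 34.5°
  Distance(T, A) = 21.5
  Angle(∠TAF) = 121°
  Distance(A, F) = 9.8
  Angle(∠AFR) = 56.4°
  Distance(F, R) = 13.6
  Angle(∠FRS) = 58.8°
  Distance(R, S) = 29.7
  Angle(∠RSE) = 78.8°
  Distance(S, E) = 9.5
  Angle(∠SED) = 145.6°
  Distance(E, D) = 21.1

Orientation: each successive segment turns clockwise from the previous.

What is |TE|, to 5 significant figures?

37.605

T is at the origin; TA runs at 34.5° with length 21.5, so A = (17.719, 12.178). ∠TAF = 121.0° gives AF at -24.500° from the x-axis; with |AF| = 9.8, F = (26.636, 8.1137). ∠AFR = 56.4° gives FR at -148.10° from the x-axis; with |FR| = 13.6, R = (15.090, 0.92698). ∠FRS = 58.8° gives RS at 90.700° from the x-axis; with |RS| = 29.7, S = (14.727, 30.625). ∠RSE = 78.8° gives SE at -10.500° from the x-axis; with |SE| = 9.5, E = (24.068, 28.894). Then |TE| = |E − T| = 37.605.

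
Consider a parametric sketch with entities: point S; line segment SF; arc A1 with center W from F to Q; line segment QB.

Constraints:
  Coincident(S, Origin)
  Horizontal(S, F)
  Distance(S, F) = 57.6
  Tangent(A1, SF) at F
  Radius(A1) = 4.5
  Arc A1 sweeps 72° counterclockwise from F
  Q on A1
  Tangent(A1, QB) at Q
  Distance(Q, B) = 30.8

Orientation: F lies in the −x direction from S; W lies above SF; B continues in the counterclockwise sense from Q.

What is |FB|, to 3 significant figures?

35.2

On A1, F sits at bearing -90° from W; a 72° counterclockwise sweep puts Q at bearing -18°, so Q = W + 4.5·(cos -18°, sin -18°) = (-53.3, 3.11). Since A1 is tangent to QB there, WQ ⟂ QB, so QB runs along (−sin -18°, cos -18°); with |QB| = 30.8, B = (-43.8, 32.4). Then |FB| = |B − F| = 35.2.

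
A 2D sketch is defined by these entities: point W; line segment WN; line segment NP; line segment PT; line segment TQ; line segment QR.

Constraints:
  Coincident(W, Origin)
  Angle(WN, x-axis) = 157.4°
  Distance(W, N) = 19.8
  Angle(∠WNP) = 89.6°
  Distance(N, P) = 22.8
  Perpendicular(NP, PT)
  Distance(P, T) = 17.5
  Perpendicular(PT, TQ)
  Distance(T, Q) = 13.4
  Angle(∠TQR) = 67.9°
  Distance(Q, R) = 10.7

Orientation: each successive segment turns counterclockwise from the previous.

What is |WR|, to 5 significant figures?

18.048

W is at the origin; WN runs at 157.4° with length 19.8, so N = (-18.280, 7.6090). ∠WNP = 89.6° gives NP at -112.20° from the x-axis; with |NP| = 22.8, P = (-26.894, -13.501). NP ⟂ PT, so PT runs at -22.200°; with |PT| = 17.5, T = (-10.692, -20.113). The perpendicularity gives TQ at right angles to PT, so TQ runs at 67.800°; with |TQ| = 13.4, Q = (-5.6285, -7.7063). ∠TQR = 67.9° gives QR at 179.90° from the x-axis; with |QR| = 10.7, R = (-16.329, -7.6877). Then |WR| = |R − W| = 18.048.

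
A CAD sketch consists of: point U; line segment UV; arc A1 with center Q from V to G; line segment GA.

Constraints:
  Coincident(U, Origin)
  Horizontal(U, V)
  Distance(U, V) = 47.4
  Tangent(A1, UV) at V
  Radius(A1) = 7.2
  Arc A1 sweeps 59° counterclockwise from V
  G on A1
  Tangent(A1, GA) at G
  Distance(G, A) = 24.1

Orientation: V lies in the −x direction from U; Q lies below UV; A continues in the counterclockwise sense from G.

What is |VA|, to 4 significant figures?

30.47

U is at the origin; U and V share the same y with |UV| = 47.4 and V on the −x side, so V = (-47.40, 0.000). The tangent condition forces QV to be normal to UV, so Q = V + (0, -7.2) = (-47.40, -7.200). On A1, V sits at bearing 90° from Q; a 59° counterclockwise sweep puts G at bearing 149°, so G = Q + 7.2·(cos 149°, sin 149°) = (-53.57, -3.492). Since A1 is tangent to GA there, QG ⟂ GA, so GA runs along (−sin 149°, cos 149°); with |GA| = 24.1, A = (-65.98, -24.15). Then |VA| = |A − V| = 30.47.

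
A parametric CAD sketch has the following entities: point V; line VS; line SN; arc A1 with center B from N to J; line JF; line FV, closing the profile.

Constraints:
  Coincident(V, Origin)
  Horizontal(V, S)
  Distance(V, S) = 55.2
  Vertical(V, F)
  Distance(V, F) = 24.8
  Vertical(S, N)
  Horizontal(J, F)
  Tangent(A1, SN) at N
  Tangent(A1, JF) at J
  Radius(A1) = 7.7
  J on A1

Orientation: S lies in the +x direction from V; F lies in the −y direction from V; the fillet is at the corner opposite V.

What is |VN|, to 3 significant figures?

57.8

The virtual corner opposite V is at (55.2, -24.8). Since A1 is tangent to SN there, BN ⟂ SN and since A1 is tangent to JF there, BJ ⟂ JF, with radius 7.7, so the center B sits 7.7 in from both sides at B = (47.5, -17.1). That places the tangent points at N = (55.2, -17.1) on SN and J = (47.5, -24.8) on JF. Then |VN| = |N − V| = 57.8.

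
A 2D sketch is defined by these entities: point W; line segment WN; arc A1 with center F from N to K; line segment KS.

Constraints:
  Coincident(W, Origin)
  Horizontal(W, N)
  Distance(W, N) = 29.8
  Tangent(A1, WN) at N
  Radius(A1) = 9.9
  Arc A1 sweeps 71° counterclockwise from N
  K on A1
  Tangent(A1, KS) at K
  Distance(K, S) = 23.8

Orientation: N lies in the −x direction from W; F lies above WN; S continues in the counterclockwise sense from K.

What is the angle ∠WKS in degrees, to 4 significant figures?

89.09°

On A1, N sits at bearing -90° from F; a 71° counterclockwise sweep puts K at bearing -19°, so K = F + 9.9·(cos -19°, sin -19°) = (-20.44, 6.677). A1 meets KS tangentially, so FK is at right angles to KS, so KS runs along (−sin -19°, cos -19°); with |KS| = 23.8, S = (-12.69, 29.18). Then cos ∠WKS = KW·KS / (|KW||KS|), giving 89.09°.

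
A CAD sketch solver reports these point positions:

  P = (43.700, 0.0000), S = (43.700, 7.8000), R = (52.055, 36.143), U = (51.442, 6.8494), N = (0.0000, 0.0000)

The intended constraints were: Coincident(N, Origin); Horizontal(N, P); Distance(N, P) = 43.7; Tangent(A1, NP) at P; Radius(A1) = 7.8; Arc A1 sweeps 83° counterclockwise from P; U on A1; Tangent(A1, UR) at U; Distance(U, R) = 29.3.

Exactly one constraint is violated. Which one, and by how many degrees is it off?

Tangent(A1, UR) at U — off by 5.80°.

N = (0.00, 0.00) ✓; N.y = 0.00, P.y = 0.00 ✓; |NP| = 43.70 ✓; ∠(SP, PN) = 90.00° ✓; |SP| = 7.800 ✓; bearing(S→U) − bearing(S→P) = 83.00° ✓; |SU| = 7.800 ✓; ∠(SU, UR) = 84.20° ✗; |UR| = 29.30 ✓.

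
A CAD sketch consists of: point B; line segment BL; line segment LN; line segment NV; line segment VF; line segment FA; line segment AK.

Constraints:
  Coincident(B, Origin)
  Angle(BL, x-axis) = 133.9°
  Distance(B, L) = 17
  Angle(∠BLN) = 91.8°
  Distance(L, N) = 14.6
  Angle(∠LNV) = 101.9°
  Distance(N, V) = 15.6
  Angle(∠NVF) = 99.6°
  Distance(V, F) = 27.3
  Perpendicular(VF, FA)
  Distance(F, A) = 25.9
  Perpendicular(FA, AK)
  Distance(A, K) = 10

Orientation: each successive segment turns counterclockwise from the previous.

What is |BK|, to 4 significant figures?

20.79

B is at the origin; BL runs at 133.9° with length 17.0, so L = (-11.79, 12.25). ∠BLN = 91.8° gives LN at -137.9° from the x-axis; with |LN| = 14.6, N = (-22.62, 2.461). ∠LNV = 101.9° gives NV at -59.80° from the x-axis; with |NV| = 15.6, V = (-14.77, -11.02). ∠NVF = 99.6° gives VF at 20.60° from the x-axis; with |VF| = 27.3, F = (10.78, -1.416). VF ⟂ FA, so FA runs at 110.6°; with |FA| = 25.9, A = (1.668, 22.83). FA is perpendicular to AK, so AK runs at -159.4°; with |AK| = 10.0, K = (-7.692, 19.31). Then |BK| = |K − B| = 20.79.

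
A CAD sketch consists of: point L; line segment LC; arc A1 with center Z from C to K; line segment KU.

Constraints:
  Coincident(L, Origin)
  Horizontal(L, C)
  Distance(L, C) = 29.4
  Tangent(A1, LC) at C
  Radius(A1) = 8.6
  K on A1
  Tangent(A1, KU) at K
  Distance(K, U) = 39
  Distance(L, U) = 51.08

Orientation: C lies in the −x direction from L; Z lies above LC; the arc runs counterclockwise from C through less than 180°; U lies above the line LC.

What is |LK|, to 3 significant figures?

22.4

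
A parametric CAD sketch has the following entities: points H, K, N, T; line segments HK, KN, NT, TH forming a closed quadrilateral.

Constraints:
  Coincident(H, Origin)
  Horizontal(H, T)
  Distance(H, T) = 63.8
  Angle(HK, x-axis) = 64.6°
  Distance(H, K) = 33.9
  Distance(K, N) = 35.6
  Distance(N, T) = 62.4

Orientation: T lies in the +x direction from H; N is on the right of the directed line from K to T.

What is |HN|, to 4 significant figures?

2.875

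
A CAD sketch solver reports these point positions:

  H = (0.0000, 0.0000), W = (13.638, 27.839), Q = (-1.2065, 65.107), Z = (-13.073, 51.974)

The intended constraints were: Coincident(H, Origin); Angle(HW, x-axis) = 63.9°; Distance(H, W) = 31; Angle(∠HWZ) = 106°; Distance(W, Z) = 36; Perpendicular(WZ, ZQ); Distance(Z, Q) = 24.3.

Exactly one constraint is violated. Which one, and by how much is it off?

Distance(Z, Q) = 24.3 — off by 6.60.

H = (0.00, 0.00) ✓; HW at 63.90° ✓; |HW| = 31.00 ✓; ∠HWZ = 106.0° ✓; |WZ| = 36.00 ✓; ∠(WZ, ZQ) = 90.00° ✓; |ZQ| = 17.70 ✗.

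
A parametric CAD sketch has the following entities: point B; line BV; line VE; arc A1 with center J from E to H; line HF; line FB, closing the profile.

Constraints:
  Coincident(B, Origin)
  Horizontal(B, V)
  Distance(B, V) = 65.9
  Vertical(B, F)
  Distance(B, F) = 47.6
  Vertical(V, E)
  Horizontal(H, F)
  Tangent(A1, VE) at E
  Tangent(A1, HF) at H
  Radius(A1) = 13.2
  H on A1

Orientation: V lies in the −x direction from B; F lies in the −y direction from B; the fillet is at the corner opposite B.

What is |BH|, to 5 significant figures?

71.014

B is at the origin; B and V share the same y with |BV| = 65.9 and V on the −x side, so V = (-65.900, 0.0000). BF is vertical with |BF| = 47.6 and F on the −y side, so F = (0.0000, -47.600). The virtual corner opposite B is at (-65.900, -47.600). A1 meets VE tangentially, so JE is at right angles to VE and tangency of A1 to HF means the radius JH is perpendicular to HF, with radius 13.2, so the center J sits 13.2 in from both sides at J = (-52.700, -34.400). That places the tangent points at E = (-65.900, -34.400) on VE and H = (-52.700, -47.600) on HF. Then |BH| = |H − B| = 71.014.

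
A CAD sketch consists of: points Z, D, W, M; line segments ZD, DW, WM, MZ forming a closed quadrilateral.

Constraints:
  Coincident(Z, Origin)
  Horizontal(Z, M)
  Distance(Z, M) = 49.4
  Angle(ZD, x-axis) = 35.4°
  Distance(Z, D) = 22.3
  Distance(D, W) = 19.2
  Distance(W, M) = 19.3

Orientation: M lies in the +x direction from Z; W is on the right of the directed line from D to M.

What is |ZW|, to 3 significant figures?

30.3

Z is at the origin; ZM is horizontal with |ZM| = 49.4 and M in +x, so M = (49.4, 0). ZD runs at 35.4° with |ZD| = 22.3, so D = (18.2, 12.9). W is determined by |DW| = 19.2 and |WM| = 19.3 together: it lies at the intersection of circle(D, 19.2) and circle(M, 19.3). With |DM| = 33.8, the foot of the radical line on DM is 16.8 from D and the perpendicular offset is √(19.2² − 16.8²) = 9.23. Taking the right-of-DM solution: W = (30.2, -2.04).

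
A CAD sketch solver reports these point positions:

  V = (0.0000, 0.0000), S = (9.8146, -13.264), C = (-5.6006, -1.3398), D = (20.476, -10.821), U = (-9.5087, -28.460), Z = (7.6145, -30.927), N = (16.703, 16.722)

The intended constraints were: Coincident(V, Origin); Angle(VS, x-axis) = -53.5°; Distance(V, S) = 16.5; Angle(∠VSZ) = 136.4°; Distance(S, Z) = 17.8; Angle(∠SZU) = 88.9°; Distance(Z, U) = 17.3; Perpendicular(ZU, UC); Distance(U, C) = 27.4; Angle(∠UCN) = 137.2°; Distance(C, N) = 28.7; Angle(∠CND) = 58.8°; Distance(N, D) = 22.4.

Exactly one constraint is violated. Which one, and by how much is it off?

Distance(N, D) = 22.4 — off by 5.40.

V = (0.00, 0.00) ✓; VS at -53.50° ✓; |VS| = 16.50 ✓; ∠VSZ = 136.4° ✓; |SZ| = 17.80 ✓; ∠SZU = 88.90° ✓; |ZU| = 17.30 ✓; ∠(ZU, UC) = 90.00° ✓; |UC| = 27.40 ✓; ∠UCN = 137.2° ✓; |CN| = 28.70 ✓; ∠CND = 58.80° ✓; |ND| = 27.80 ✗.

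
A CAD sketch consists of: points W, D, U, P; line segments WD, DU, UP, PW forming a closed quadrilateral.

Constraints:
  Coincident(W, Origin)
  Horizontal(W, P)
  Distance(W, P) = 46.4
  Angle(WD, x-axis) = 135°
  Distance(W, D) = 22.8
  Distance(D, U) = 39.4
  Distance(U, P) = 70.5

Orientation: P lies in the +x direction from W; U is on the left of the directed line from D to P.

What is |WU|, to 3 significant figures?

52.4

Checks: |DU| = 39.40 ✓; |UP| = 70.50 ✓.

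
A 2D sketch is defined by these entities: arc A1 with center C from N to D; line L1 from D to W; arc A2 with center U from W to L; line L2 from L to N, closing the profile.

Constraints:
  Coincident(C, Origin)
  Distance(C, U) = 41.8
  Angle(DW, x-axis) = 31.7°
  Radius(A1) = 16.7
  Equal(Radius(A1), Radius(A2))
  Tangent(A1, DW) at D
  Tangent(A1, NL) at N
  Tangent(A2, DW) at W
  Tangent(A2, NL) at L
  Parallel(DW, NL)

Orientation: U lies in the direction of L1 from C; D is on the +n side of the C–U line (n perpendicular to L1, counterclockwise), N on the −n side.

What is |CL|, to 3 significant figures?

45.0

The slot axis is L1's direction at 31.7°, so u = (cos 31.7°, sin 31.7°) = (0.851, 0.525) and n = (−sin 31.7°, cos 31.7°) = (-0.525, 0.851). C is at the origin and U lies 41.8 along u from C, so U = 41.8·u = (35.6, 22.0). Tangency of A1 to both parallel lines with radius 16.7 puts D and N at C ± 16.7·n: D = (-8.78, 14.2), N = (8.78, -14.2). Equal radii place W and L the same way about U: W = U + 16.7·n = (26.8, 36.2), L = U − 16.7·n = (44.3, 7.76). Then |CL| = |L − C| = 45.0.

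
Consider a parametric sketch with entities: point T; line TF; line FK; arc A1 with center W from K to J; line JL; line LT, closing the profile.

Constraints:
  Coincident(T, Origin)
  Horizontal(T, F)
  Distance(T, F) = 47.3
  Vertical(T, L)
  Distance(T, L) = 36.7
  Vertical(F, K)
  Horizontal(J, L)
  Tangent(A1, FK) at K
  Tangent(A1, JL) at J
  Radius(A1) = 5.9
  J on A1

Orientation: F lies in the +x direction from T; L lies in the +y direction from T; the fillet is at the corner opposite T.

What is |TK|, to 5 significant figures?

56.444

T is at the origin; TF is horizontal with |TF| = 47.3 and F on the +x side, so F = (47.300, 0.0000). T and L share the same x with |TL| = 36.7 and L on the +y side, so L = (0.0000, 36.700). The virtual corner opposite T is at (47.300, 36.700). Tangency of A1 to FK means the radius WK is perpendicular to FK and since A1 is tangent to JL there, WJ ⟂ JL, with radius 5.9, so the center W sits 5.9 in from both sides at W = (41.400, 30.800). That places the tangent points at K = (47.300, 30.800) on FK and J = (41.400, 36.700) on JL. Then |TK| = |K − T| = 56.444.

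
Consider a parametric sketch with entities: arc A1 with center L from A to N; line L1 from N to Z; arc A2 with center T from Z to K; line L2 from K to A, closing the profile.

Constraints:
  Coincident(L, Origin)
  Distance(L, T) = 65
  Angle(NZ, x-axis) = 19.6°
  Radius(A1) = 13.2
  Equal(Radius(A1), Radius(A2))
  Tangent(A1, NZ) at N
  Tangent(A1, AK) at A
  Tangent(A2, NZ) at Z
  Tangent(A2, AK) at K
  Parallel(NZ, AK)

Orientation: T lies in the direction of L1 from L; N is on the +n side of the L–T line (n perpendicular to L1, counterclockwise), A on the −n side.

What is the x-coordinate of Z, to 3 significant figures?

56.8

Tangency of A1 to both parallel lines with radius 13.2 puts N and A at L ± 13.2·n: N = (-4.43, 12.4), A = (4.43, -12.4). Equal radii place Z and K the same way about T: Z = T + 13.2·n = (56.8, 34.2), K = T − 13.2·n = (65.7, 9.37). So Z.x = 56.8.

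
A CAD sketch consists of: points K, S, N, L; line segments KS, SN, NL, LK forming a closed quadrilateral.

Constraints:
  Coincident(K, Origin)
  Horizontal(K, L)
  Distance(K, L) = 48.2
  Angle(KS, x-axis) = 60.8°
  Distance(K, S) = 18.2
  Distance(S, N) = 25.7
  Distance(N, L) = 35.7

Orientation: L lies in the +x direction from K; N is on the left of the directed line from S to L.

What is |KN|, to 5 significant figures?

42.832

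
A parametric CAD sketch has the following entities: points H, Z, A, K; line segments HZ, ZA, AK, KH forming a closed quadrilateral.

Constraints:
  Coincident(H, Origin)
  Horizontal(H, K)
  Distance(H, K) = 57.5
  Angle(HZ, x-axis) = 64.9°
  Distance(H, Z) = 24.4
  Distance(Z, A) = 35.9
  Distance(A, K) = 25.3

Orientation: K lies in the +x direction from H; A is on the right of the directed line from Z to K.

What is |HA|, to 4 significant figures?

33.40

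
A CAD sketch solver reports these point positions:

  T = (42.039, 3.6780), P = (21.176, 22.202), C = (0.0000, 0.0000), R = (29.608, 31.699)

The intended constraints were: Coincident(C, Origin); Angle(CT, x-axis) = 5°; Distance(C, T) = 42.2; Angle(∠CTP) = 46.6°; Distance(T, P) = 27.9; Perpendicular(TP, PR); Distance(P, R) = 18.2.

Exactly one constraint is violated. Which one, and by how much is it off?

Distance(P, R) = 18.2 — off by 5.50.

C = (0.00, 0.00) ✓; CT at 5.000° ✓; |CT| = 42.20 ✓; ∠CTP = 46.60° ✓; |TP| = 27.90 ✓; ∠(TP, PR) = 90.00° ✓; |PR| = 12.70 ✗.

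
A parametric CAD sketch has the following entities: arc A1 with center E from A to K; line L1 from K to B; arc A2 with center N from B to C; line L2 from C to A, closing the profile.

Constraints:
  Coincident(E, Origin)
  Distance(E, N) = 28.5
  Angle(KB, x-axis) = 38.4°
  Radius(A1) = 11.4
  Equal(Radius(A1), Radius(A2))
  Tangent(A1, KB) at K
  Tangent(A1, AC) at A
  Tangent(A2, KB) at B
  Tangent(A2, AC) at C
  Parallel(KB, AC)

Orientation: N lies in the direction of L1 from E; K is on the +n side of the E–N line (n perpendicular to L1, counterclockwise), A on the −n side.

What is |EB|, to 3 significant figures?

30.7

The slot axis is L1's direction at 38.4°, so u = (cos 38.4°, sin 38.4°) = (0.784, 0.621) and n = (−sin 38.4°, cos 38.4°) = (-0.621, 0.784). E is at the origin and N lies 28.5 along u from E, so N = 28.5·u = (22.3, 17.7). Tangency of A1 to both parallel lines with radius 11.4 puts K and A at E ± 11.4·n: K = (-7.08, 8.93), A = (7.08, -8.93). Equal radii place B and C the same way about N: B = N + 11.4·n = (15.3, 26.6), C = N − 11.4·n = (29.4, 8.77). Then |EB| = |B − E| = 30.7.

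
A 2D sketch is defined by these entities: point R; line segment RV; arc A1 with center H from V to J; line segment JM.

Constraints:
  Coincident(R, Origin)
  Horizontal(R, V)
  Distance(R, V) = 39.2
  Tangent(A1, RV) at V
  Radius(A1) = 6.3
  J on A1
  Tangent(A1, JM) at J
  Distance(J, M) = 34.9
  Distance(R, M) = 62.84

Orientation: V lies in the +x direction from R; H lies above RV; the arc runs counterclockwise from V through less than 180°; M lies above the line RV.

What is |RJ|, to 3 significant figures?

45.9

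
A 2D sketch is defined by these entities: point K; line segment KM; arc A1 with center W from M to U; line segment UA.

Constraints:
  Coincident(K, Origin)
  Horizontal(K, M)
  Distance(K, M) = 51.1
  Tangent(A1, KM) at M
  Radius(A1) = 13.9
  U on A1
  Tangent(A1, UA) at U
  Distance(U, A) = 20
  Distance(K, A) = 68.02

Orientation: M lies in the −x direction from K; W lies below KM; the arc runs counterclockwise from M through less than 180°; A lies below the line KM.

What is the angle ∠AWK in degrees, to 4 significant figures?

118.5°

K is at the origin; K and M share the same y with |KM| = 51.1 and M on the −x side, so M = (-51.10, 0.000). The tangent condition forces WM to be normal to KM, so W = M + (0, -13.9) = (-51.10, -13.90). Since WU ⟂ UA (tangency), |WA| = √(13.9² + 20.0²) = 24.36 regardless of where U sits on A1. So A lies on both circle(K, 68.02) and circle(W, 24.36); the below-KM intersection is A = (-56.68, -37.61). U is the foot of the tangent from A: U = (-64.03, -19.01).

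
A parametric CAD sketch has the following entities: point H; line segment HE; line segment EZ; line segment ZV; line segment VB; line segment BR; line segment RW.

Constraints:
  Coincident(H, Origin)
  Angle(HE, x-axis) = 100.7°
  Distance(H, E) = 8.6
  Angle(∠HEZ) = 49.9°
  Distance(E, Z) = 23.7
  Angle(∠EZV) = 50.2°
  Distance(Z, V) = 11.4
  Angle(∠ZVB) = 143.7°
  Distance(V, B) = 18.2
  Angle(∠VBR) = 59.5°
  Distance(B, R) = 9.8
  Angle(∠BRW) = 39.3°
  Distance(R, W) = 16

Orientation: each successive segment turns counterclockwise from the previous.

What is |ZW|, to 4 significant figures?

24.45

H is at the origin; HE runs at 100.7° with length 8.6, so E = (-1.597, 8.450). ∠HEZ = 49.9° gives EZ at -129.2° from the x-axis; with |EZ| = 23.7, Z = (-16.58, -9.916). ∠EZV = 50.2° gives ZV at 0.6000° from the x-axis; with |ZV| = 11.4, V = (-5.176, -9.796). ∠ZVB = 143.7° gives VB at 36.90° from the x-axis; with |VB| = 18.2, B = (9.378, 1.131). ∠VBR = 59.5° gives BR at 157.4° from the x-axis; with |BR| = 9.8, R = (0.3303, 4.897). ∠BRW = 39.3° gives RW at -61.90° from the x-axis; with |RW| = 16.0, W = (7.867, -9.217). Then |ZW| = |W − Z| = 24.45.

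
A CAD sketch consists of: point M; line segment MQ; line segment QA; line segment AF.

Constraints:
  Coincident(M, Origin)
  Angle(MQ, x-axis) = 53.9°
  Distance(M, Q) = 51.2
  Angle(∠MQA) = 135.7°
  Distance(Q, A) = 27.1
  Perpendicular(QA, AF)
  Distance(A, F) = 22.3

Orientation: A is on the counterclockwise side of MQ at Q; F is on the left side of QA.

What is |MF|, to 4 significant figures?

65.15

M is at the origin; MQ runs at 53.9° with length 51.2, so Q = 51.2·(cos 53.9°, sin 53.9°) = (30.17, 41.37). ∠MQA = 135.7°, so QA runs at 53.9° + (180° − 135.7°) = 98.20° from the x-axis; with |QA| = 27.1, A = Q + 27.1·(cos 98.20°, sin 98.20°) = (26.30, 68.19). QA ⟂ AF; with |AF| = 22.3 on the left of QA, F = A + 22.3·(-0.9898, -0.1426) = (4.230, 65.01). Then |MF| = |F − M| = 65.15.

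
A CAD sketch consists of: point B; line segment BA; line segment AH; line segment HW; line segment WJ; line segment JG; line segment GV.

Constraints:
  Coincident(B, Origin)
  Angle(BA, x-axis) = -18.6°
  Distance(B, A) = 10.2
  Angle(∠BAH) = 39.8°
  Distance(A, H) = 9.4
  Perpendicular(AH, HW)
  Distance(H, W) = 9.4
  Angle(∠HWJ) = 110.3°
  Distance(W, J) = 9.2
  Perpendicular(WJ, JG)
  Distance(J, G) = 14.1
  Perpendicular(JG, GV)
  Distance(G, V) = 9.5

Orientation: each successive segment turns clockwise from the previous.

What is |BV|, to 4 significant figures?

10.89

B is at the origin; BA runs at -18.6° with length 10.2, so A = (9.667, -3.253). ∠BAH = 39.8° gives AH at -158.8° from the x-axis; with |AH| = 9.4, H = (0.9034, -6.653). AH ⟂ HW, so HW runs at 111.2°; with |HW| = 9.4, W = (-2.496, 2.111). ∠HWJ = 110.3° gives WJ at 41.50° from the x-axis; with |WJ| = 9.2, J = (4.395, 8.207). WJ is perpendicular to JG, so JG runs at -48.50°; with |JG| = 14.1, G = (13.74, -2.353). JG ⟂ GV, so GV runs at -138.5°; with |GV| = 9.5, V = (6.622, -8.648). Then |BV| = |V − B| = 10.89.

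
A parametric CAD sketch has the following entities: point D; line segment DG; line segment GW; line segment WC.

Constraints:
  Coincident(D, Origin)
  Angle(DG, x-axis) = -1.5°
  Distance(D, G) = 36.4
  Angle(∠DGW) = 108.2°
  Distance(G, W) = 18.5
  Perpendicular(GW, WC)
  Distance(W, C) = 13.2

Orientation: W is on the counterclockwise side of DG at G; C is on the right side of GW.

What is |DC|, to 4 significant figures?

56.35

D is at the origin; DG runs at -1.5° with length 36.4, so G = 36.4·(cos -1.5°, sin -1.5°) = (36.39, -0.9528). ∠DGW = 108.2°, so GW runs at -1.5° + (180° − 108.2°) = 70.30° from the x-axis; with |GW| = 18.5, W = G + 18.5·(cos 70.30°, sin 70.30°) = (42.62, 16.46). The perpendicularity gives WC at right angles to GW; with |WC| = 13.2 on the right of GW, C = W + 13.2·(0.9415, -0.3371) = (55.05, 12.01). Then |DC| = |C − D| = 56.35.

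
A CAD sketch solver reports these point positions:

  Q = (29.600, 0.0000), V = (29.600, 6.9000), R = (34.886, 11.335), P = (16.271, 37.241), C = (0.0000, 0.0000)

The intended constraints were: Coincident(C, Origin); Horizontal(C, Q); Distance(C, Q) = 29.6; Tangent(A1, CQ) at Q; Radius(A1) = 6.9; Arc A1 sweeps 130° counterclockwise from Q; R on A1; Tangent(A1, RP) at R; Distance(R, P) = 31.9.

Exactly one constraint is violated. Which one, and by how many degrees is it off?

Tangent(A1, RP) at R — off by 4.30°.

C = (0.00, 0.00) ✓; C.y = 0.00, Q.y = 0.00 ✓; |CQ| = 29.60 ✓; ∠(VQ, QC) = 90.00° ✓; |VQ| = 6.900 ✓; bearing(V→R) − bearing(V→Q) = 130.0° ✓; |VR| = 6.900 ✓; ∠(VR, RP) = 94.30° ✗; |RP| = 31.90 ✓.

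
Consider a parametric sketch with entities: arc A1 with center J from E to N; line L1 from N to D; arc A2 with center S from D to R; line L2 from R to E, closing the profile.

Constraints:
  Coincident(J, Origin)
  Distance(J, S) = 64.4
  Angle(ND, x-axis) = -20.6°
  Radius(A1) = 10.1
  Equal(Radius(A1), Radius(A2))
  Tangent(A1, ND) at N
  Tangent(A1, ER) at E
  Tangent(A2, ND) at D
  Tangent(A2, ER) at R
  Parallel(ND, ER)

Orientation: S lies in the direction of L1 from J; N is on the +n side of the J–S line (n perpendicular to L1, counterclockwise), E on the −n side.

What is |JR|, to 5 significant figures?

65.187

Tangency of A1 to both parallel lines with radius 10.1 puts N and E at J ± 10.1·n: N = (3.5536, 9.4542), E = (-3.5536, -9.4542). Equal radii place D and R the same way about S: D = S + 10.1·n = (63.836, -13.204), R = S − 10.1·n = (56.729, -32.113). Then |JR| = |R − J| = 65.187.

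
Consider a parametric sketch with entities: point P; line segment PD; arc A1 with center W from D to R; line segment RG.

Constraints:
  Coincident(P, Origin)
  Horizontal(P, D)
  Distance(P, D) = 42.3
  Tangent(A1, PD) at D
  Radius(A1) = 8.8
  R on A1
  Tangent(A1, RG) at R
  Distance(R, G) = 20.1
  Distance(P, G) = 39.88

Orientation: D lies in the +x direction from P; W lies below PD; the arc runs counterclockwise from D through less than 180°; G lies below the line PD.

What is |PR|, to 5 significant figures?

34.406

P is at the origin; P and D share the same y with |PD| = 42.3 and D on the +x side, so D = (42.300, 0.0000). Tangency of A1 to PD means the radius WD is perpendicular to PD, so W = D + (0, -8.8) = (42.300, -8.8000). Since WR ⟂ RG (tangency), |WG| = √(8.8² + 20.1²) = 21.942 regardless of where R sits on A1. So G lies on both circle(P, 39.88) and circle(W, 21.942); the below-PD intersection is G = (29.618, -26.706). R is the foot of the tangent from G: R = (33.682, -7.0208).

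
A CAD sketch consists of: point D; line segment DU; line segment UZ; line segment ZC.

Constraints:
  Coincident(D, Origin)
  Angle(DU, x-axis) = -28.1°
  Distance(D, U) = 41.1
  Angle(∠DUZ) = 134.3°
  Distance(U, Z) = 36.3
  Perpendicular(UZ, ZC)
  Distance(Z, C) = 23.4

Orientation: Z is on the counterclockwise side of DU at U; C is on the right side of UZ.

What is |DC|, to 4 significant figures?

83.76

∠DUZ = 134.3°, so UZ runs at -28.1° + (180° − 134.3°) = 17.60° from the x-axis; with |UZ| = 36.3, Z = U + 36.3·(cos 17.60°, sin 17.60°) = (70.86, -8.383). The perpendicularity gives ZC at right angles to UZ; with |ZC| = 23.4 on the right of UZ, C = Z + 23.4·(0.3024, -0.9532) = (77.93, -30.69). Then |DC| = |C − D| = 83.76.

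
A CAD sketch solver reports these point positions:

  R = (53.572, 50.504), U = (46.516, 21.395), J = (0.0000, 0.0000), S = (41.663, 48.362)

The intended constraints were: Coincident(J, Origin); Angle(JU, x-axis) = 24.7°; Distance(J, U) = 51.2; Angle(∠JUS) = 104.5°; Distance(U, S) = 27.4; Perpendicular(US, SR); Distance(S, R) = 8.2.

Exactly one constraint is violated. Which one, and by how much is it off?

Distance(S, R) = 8.2 — off by 3.90.

J = (0.00, 0.00) ✓; JU at 24.70° ✓; |JU| = 51.20 ✓; ∠JUS = 104.5° ✓; |US| = 27.40 ✓; ∠(US, SR) = 90.01° ✓; |SR| = 12.10 ✗.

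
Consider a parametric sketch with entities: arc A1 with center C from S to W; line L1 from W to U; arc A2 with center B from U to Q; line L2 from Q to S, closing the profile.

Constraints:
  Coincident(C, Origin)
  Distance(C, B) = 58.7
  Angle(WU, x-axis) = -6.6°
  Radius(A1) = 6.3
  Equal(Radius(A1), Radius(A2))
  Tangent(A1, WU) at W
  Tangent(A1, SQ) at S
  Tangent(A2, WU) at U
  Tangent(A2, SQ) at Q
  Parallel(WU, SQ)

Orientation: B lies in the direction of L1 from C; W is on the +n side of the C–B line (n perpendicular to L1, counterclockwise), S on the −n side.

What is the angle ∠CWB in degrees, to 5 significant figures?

83.874°

The slot axis is L1's direction at -6.6°, so u = (cos -6.6°, sin -6.6°) = (0.99337, -0.11494) and n = (−sin -6.6°, cos -6.6°) = (0.11494, 0.99337). C is at the origin and B lies 58.7 along u from C, so B = 58.7·u = (58.311, -6.7468). Tangency of A1 to both parallel lines with radius 6.3 puts W and S at C ± 6.3·n: W = (0.72410, 6.2582), S = (-0.72410, -6.2582). Then cos ∠CWB = WC·WB / (|WC||WB|), giving 83.874°.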